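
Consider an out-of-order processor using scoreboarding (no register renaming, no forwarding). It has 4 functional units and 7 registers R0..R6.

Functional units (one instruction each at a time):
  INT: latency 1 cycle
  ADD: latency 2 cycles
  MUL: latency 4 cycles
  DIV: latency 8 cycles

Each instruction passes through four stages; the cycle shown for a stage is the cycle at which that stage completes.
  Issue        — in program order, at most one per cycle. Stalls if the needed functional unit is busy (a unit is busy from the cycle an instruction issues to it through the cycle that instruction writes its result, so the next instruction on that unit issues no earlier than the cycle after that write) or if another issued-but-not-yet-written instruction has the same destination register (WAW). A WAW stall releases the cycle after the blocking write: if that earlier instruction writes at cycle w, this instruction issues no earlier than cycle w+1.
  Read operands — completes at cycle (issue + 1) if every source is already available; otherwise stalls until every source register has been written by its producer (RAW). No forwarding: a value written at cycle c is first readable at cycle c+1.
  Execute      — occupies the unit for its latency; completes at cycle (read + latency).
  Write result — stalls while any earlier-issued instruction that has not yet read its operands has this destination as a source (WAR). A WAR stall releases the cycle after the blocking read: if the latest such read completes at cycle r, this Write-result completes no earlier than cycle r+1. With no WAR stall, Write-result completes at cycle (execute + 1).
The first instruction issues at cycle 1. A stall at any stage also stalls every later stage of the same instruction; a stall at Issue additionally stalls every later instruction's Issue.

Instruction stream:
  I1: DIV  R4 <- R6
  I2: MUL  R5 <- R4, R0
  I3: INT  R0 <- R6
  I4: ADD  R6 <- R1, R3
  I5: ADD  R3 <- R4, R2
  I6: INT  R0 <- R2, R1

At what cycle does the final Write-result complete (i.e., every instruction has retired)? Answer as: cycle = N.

cycle = 17

I1: IS=1 RO=2 EX=10 WR=11
I2: IS=2 RO=12 EX=16 WR=17  [RAW R4: wait I1 write@11]
I3: IS=3 RO=4 EX=5 WR=13  [WAR R0: wait I2 read@12]
I4: IS=4 RO=5 EX=7 WR=8
I5: IS=9 RO=12 EX=14 WR=15  [struct: ADD busy until I4 writes@8; RAW R4: wait I1 write@11]
I6: IS=14 RO=15 EX=16 WR=17  [struct: INT busy until I3 writes@13]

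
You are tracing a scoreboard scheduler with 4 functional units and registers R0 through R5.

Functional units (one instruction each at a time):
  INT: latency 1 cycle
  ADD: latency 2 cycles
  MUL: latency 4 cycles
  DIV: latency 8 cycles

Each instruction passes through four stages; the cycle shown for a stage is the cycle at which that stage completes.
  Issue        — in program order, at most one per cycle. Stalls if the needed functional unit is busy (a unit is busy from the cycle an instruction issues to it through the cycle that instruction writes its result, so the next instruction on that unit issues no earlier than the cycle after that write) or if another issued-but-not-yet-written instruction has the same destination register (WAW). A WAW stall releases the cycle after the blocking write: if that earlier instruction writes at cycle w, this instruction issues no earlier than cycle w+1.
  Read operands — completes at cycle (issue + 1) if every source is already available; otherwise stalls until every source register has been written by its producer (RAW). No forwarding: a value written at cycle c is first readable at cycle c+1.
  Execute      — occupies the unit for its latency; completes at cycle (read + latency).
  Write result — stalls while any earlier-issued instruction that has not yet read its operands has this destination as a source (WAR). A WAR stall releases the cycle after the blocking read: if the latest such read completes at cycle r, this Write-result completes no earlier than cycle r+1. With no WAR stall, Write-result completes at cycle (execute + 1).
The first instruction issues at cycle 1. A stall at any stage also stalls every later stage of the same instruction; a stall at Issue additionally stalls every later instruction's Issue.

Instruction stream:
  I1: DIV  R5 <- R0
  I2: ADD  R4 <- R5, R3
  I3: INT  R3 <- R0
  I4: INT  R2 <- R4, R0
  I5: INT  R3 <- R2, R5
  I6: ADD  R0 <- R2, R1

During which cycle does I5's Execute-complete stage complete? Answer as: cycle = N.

t=1  issue I1 (DIV)
t=2  I1 read-ops; issue I2 (ADD)
t=3  issue I3 (INT)
t=4  I3 read-ops
t=5  I3 finished on INT
t=10  I1 finished on DIV
t=11  I1→R5
t=12  I2 read-ops
t=13  I3→R3
t=14  I2 finished on ADD; issue I4 (INT)
t=15  I2→R4
t=16  I4 read-ops
t=17  I4 finished on INT
t=18  I4→R2
t=19  issue I5 (INT)
t=20  I5 read-ops; issue I6 (ADD)
t=21  I5 finished on INT; I6 read-ops
t=22  I5→R3
t=23  I6 finished on ADD
t=24  I6→R0

cycle = 21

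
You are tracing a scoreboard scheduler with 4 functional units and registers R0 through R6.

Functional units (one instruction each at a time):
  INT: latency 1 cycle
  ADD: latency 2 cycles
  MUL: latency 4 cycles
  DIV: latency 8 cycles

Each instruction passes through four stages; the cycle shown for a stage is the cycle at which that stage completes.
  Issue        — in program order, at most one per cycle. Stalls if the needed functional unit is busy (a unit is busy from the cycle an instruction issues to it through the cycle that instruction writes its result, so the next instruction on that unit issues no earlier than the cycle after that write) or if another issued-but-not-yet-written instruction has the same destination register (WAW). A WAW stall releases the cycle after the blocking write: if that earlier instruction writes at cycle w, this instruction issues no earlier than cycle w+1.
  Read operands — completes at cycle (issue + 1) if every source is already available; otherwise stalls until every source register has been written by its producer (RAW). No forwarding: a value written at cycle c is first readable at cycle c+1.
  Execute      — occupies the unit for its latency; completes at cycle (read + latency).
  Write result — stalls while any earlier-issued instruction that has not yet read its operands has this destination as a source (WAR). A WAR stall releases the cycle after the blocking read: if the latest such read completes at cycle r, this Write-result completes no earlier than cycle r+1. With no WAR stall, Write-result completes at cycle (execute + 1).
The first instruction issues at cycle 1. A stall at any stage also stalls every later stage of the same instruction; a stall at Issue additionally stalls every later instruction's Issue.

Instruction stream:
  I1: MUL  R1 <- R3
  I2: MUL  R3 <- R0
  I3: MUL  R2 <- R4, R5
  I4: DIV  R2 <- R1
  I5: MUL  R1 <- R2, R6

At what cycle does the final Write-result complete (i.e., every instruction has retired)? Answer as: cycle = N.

cycle = 38

I1  is:1  ro:2  ex:6  wr:7
I2  is:8  ro:9  ex:13  wr:14  — struct: MUL busy until I1 writes@7
I3  is:15  ro:16  ex:20  wr:21  — struct: MUL busy until I2 writes@14
I4  is:22  ro:23  ex:31  wr:32  — WAW R2: wait I3 write@21
I5  is:23  ro:33  ex:37  wr:38  — RAW R2: wait I4 write@32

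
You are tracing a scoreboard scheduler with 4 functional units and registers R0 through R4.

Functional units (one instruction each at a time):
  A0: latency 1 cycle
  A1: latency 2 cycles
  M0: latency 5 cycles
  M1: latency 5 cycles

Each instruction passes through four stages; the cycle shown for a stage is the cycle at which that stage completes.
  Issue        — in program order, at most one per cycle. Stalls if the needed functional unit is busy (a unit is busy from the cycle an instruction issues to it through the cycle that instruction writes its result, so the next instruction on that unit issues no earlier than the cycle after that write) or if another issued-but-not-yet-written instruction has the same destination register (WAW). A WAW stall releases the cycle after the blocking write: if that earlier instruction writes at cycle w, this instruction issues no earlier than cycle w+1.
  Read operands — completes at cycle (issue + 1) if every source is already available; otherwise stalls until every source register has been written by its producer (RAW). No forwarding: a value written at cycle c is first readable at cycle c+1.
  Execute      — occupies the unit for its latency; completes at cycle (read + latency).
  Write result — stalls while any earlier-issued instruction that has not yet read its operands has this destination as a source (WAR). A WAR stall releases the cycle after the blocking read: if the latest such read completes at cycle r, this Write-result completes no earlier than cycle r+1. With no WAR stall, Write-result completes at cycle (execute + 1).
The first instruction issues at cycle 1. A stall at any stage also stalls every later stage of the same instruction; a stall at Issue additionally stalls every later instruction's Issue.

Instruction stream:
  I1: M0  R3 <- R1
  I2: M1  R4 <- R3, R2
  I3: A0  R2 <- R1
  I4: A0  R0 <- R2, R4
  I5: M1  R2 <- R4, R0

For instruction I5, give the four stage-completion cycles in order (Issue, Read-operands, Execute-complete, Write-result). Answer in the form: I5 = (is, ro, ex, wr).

t=1  I1 dispatched to M0
t=2  I1 operands ready | I2 dispatched to M1
t=3  I3 dispatched to A0
t=4  I3 operands ready
t=5  I3 complete
t=7  I1 complete
t=8  R3←I1
t=9  I2 operands ready
t=10  R2←I3
t=11  I4 dispatched to A0
t=14  I2 complete
t=15  R4←I2
t=16  I4 operands ready | I5 dispatched to M1
t=17  I4 complete
t=18  R0←I4
t=19  I5 operands ready
t=24  I5 complete
t=25  R2←I5

I5 = (16, 19, 24, 25)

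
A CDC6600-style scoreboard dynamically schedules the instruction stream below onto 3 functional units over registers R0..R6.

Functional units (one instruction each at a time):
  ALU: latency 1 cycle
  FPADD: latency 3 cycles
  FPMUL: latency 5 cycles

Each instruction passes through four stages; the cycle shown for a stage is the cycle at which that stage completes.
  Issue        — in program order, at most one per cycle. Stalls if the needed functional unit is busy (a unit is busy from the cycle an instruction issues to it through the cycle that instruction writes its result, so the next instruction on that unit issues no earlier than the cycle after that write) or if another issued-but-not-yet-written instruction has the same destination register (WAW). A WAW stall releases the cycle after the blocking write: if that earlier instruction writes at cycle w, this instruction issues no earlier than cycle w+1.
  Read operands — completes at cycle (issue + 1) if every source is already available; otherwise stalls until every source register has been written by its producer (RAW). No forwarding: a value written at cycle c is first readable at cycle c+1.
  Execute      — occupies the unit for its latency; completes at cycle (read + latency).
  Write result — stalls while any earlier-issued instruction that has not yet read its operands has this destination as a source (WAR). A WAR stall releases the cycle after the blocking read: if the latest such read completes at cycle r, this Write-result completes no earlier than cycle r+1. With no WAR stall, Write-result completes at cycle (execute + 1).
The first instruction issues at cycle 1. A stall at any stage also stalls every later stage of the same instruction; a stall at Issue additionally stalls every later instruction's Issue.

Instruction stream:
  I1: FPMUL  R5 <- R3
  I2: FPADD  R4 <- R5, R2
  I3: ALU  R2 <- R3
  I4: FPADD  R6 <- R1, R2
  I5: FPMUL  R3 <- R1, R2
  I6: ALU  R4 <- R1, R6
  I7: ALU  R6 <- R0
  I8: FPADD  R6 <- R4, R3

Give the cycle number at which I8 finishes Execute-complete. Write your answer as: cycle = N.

cycle = 31

I1: IS=1 RO=2 EX=7 WR=8
I2: IS=2 RO=9 EX=12 WR=13  [RAW R5: wait I1 write@8]
I3: IS=3 RO=4 EX=5 WR=10  [WAR R2: wait I2 read@9]
I4: IS=14 RO=15 EX=18 WR=19  [struct: FPADD busy until I2 writes@13]
I5: IS=15 RO=16 EX=21 WR=22
I6: IS=16 RO=20 EX=21 WR=22  [RAW R6: wait I4 write@19]
I7: IS=23 RO=24 EX=25 WR=26  [struct: ALU busy until I6 writes@22]
I8: IS=27 RO=28 EX=31 WR=32  [WAW R6: wait I7 write@26]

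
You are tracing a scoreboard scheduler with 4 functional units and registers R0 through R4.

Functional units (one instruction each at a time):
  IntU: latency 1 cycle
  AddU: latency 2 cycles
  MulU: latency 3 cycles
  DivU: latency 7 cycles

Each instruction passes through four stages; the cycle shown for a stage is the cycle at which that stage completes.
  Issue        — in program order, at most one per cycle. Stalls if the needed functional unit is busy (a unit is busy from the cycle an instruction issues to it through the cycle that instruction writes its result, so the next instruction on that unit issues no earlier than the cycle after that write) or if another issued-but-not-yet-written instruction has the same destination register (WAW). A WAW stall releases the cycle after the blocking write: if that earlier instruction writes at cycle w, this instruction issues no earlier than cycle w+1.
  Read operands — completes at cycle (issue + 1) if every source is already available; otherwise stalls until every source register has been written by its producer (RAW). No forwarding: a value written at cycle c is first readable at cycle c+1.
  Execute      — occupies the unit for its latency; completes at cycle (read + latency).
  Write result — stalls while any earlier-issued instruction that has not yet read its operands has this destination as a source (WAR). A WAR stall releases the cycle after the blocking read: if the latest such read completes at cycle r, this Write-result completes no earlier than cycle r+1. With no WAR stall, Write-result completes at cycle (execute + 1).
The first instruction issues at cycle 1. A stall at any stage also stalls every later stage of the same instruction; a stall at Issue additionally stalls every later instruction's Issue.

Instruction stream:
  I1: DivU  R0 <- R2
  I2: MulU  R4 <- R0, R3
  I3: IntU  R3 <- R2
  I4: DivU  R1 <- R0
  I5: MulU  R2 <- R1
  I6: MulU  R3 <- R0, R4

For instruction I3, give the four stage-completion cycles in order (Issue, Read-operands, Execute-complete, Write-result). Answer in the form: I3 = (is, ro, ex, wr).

I3 = (3, 4, 5, 12)

t=1  issue I1 (DivU)
t=2  I1 read-ops · issue I2 (MulU)
t=3  issue I3 (IntU)
t=4  I3 read-ops
t=5  I3 finished on IntU
t=9  I1 finished on DivU
t=10  I1→R0
t=11  I2 read-ops · issue I4 (DivU)
t=12  I3→R3 · I4 read-ops
t=14  I2 finished on MulU
t=15  I2→R4
t=16  issue I5 (MulU)
t=19  I4 finished on DivU
t=20  I4→R1
t=21  I5 read-ops
t=24  I5 finished on MulU
t=25  I5→R2
t=26  issue I6 (MulU)
t=27  I6 read-ops
t=30  I6 finished on MulU
t=31  I6→R3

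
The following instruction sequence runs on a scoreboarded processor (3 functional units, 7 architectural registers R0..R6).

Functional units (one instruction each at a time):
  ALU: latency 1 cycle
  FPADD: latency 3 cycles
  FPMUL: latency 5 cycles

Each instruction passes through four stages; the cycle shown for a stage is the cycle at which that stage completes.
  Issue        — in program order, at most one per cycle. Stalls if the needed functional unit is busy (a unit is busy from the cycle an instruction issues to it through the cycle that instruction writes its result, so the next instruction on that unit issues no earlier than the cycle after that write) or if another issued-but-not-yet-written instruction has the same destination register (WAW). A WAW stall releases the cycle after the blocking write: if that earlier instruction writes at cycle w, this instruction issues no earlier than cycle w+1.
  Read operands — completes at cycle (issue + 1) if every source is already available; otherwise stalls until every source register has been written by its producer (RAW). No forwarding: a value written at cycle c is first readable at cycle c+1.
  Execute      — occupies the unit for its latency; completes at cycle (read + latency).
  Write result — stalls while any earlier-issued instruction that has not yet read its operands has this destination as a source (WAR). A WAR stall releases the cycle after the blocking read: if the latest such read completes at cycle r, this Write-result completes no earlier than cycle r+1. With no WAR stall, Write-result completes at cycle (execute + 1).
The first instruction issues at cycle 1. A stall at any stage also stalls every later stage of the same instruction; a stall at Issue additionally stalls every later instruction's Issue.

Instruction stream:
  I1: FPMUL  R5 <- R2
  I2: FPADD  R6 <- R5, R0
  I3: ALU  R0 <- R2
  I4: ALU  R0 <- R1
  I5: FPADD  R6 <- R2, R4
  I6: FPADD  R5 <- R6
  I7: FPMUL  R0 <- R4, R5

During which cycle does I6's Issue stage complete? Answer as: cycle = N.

cycle = 20

t=1  I1→FPMUL
t=2  I1 RO, I2→FPADD
t=3  I3→ALU
t=4  I3 RO
t=5  I3 EX
t=7  I1 EX
t=8  I1 WR R5
t=9  I2 RO
t=10  I3 WR R0
t=11  I4→ALU
t=12  I2 EX, I4 RO
t=13  I2 WR R6, I4 EX
t=14  I4 WR R0, I5→FPADD
t=15  I5 RO
t=18  I5 EX
t=19  I5 WR R6
t=20  I6→FPADD
t=21  I6 RO, I7→FPMUL
t=24  I6 EX
t=25  I6 WR R5
t=26  I7 RO
t=31  I7 EX
t=32  I7 WR R0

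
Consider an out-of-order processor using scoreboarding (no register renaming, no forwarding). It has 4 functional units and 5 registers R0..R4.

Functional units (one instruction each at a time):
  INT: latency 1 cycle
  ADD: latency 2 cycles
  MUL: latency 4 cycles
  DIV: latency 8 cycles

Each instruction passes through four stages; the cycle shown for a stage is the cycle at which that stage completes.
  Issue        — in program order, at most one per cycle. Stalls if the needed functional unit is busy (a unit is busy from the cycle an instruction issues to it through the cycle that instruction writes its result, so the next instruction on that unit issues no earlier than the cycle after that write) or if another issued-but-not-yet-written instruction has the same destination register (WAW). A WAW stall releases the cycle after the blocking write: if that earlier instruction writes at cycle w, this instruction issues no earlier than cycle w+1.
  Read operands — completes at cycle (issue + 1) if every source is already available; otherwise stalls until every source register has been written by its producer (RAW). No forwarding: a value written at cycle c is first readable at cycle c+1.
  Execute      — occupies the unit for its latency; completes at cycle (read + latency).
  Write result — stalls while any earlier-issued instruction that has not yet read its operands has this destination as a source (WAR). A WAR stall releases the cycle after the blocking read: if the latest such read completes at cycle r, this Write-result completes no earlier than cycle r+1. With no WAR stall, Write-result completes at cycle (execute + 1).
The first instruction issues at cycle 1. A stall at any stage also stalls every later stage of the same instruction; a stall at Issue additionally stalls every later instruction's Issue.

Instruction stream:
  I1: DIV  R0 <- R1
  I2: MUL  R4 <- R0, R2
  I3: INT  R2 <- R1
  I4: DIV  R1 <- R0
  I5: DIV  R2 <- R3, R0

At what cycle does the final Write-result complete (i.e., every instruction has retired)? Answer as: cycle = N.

I1: IS=1 RO=2 EX=10 WR=11
I2: IS=2 RO=12 EX=16 WR=17  [RAW R0: wait I1 write@11]
I3: IS=3 RO=4 EX=5 WR=13  [WAR R2: wait I2 read@12]
I4: IS=12 RO=13 EX=21 WR=22  [struct: DIV busy until I1 writes@11]
I5: IS=23 RO=24 EX=32 WR=33  [struct: DIV busy until I4 writes@22]

cycle = 33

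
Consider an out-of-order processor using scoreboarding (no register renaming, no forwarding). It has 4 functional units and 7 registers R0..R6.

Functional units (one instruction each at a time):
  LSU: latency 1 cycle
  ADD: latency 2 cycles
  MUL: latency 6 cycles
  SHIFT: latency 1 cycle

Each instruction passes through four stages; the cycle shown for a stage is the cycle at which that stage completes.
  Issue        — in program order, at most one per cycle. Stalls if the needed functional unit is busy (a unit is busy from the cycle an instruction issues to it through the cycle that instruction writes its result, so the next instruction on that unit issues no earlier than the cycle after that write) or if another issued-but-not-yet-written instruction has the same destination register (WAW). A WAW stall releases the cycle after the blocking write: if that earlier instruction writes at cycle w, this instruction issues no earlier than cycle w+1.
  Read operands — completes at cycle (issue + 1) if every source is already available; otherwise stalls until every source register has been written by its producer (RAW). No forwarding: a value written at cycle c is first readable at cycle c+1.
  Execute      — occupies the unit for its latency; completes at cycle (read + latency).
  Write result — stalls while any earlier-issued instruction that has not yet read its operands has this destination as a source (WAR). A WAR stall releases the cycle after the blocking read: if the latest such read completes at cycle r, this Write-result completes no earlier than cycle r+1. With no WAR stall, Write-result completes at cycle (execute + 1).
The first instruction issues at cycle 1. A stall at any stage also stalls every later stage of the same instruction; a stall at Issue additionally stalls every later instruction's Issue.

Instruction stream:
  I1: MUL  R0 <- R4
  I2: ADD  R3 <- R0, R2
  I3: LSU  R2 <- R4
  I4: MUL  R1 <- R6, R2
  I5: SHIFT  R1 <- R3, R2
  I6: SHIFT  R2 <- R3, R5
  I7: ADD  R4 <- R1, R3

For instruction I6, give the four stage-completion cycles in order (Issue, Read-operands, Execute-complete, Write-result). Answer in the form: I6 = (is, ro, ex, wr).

cycle 1: issue I1 (MUL)
cycle 2: I1 read-ops; issue I2 (ADD)
cycle 3: issue I3 (LSU)
cycle 4: I3 read-ops
cycle 5: I3 finished on LSU
cycle 8: I1 finished on MUL
cycle 9: I1→R0
cycle 10: I2 read-ops; issue I4 (MUL)
cycle 11: I3→R2
cycle 12: I2 finished on ADD; I4 read-ops
cycle 13: I2→R3
cycle 18: I4 finished on MUL
cycle 19: I4→R1
cycle 20: issue I5 (SHIFT)
cycle 21: I5 read-ops
cycle 22: I5 finished on SHIFT
cycle 23: I5→R1
cycle 24: issue I6 (SHIFT)
cycle 25: I6 read-ops; issue I7 (ADD)
cycle 26: I6 finished on SHIFT; I7 read-ops
cycle 27: I6→R2
cycle 28: I7 finished on ADD
cycle 29: I7→R4

I6 = (24, 25, 26, 27)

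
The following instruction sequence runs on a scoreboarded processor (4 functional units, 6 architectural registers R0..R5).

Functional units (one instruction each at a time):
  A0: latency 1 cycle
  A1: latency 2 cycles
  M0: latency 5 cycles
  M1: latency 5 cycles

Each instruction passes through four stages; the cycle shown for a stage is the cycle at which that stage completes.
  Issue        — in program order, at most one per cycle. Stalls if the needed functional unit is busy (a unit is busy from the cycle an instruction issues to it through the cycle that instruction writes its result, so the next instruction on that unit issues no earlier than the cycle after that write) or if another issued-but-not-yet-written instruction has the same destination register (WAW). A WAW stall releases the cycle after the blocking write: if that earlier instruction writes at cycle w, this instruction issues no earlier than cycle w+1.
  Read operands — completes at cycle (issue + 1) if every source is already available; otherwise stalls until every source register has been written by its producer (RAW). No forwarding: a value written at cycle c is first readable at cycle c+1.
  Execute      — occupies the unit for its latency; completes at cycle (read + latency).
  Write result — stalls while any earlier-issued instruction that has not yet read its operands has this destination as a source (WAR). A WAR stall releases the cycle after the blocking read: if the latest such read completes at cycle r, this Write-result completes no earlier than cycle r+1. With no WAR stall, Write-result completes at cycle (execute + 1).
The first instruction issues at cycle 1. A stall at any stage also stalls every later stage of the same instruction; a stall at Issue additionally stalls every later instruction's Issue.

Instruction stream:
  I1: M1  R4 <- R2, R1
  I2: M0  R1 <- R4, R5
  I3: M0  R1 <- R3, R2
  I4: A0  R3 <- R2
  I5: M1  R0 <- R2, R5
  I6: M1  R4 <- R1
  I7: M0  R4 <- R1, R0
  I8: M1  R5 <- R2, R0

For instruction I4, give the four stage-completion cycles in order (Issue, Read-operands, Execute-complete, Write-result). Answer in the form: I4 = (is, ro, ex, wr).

1) issue 1, read 2, done 7, write 8
2) issue 2, read 9, done 14, write 15  <RAW R4: wait I1 write@8>
3) issue 16, read 17, done 22, write 23  <struct: M0 busy until I2 writes@15>
4) issue 17, read 18, done 19, write 20
5) issue 18, read 19, done 24, write 25
6) issue 26, read 27, done 32, write 33  <struct: M1 busy until I5 writes@25>
7) issue 34, read 35, done 40, write 41  <WAW R4: wait I6 write@33>
8) issue 35, read 36, done 41, write 42

I4 = (17, 18, 19, 20)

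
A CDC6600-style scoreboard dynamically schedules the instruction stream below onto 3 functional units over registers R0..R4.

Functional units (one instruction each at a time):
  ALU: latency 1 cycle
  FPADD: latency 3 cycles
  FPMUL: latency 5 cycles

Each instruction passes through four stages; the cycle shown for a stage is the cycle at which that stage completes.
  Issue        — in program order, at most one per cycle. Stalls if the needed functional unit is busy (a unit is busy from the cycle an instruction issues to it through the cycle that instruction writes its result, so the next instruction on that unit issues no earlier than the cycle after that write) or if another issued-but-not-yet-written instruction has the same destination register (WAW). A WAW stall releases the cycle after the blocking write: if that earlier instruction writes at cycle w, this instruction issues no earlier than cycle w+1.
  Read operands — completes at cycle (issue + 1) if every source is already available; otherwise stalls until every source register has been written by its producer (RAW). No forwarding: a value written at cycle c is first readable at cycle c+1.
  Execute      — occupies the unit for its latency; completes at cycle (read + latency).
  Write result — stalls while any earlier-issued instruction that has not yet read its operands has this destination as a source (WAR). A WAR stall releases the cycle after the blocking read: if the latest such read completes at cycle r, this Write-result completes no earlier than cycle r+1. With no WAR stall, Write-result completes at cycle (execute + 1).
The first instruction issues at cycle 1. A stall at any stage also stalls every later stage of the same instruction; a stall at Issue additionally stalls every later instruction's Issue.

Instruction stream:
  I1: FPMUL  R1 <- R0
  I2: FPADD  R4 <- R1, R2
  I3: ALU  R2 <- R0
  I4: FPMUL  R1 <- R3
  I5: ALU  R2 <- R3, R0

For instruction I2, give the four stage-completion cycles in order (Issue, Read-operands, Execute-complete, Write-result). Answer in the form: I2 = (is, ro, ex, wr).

I1 -> (1, 2, 7, 8)
I2 -> (2, 9, 12, 13)  // RAW R1: wait I1 write@8
I3 -> (3, 4, 5, 10)  // WAR R2: wait I2 read@9
I4 -> (9, 10, 15, 16)  // struct: FPMUL busy until I1 writes@8
I5 -> (11, 12, 13, 14)  // struct: ALU busy until I3 writes@10

I2 = (2, 9, 12, 13)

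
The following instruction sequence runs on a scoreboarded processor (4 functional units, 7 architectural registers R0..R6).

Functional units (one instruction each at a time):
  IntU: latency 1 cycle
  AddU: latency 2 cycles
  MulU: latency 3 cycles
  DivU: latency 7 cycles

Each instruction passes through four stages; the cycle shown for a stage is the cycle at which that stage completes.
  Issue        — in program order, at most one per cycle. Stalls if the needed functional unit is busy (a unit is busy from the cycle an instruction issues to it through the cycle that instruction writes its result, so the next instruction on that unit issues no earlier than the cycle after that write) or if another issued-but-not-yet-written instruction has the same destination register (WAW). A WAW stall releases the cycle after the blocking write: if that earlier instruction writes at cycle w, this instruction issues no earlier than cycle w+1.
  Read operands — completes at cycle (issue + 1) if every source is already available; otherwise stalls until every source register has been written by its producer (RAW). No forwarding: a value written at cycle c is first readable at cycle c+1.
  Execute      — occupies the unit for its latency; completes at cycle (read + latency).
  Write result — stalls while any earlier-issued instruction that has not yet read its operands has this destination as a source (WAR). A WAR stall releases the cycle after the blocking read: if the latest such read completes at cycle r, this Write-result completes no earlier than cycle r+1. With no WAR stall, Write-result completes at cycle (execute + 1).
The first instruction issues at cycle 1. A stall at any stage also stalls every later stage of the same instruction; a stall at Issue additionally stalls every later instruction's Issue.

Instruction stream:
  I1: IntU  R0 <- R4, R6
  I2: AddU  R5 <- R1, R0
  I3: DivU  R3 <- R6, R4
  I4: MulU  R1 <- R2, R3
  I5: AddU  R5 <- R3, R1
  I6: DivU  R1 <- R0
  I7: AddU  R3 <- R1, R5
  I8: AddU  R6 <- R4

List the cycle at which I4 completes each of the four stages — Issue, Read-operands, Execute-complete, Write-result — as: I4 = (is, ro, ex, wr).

I1 -> (1, 2, 3, 4)
I2 -> (2, 5, 7, 8)  // RAW R0: wait I1 write@4
I3 -> (3, 4, 11, 12)
I4 -> (4, 13, 16, 17)  // RAW R3: wait I3 write@12
I5 -> (9, 18, 20, 21)  // struct: AddU busy until I2 writes@8, RAW R1: wait I4 write@17
I6 -> (18, 19, 26, 27)  // WAW R1: wait I4 write@17
I7 -> (22, 28, 30, 31)  // struct: AddU busy until I5 writes@21, RAW R1: wait I6 write@27
I8 -> (32, 33, 35, 36)  // struct: AddU busy until I7 writes@31

I4 = (4, 13, 16, 17)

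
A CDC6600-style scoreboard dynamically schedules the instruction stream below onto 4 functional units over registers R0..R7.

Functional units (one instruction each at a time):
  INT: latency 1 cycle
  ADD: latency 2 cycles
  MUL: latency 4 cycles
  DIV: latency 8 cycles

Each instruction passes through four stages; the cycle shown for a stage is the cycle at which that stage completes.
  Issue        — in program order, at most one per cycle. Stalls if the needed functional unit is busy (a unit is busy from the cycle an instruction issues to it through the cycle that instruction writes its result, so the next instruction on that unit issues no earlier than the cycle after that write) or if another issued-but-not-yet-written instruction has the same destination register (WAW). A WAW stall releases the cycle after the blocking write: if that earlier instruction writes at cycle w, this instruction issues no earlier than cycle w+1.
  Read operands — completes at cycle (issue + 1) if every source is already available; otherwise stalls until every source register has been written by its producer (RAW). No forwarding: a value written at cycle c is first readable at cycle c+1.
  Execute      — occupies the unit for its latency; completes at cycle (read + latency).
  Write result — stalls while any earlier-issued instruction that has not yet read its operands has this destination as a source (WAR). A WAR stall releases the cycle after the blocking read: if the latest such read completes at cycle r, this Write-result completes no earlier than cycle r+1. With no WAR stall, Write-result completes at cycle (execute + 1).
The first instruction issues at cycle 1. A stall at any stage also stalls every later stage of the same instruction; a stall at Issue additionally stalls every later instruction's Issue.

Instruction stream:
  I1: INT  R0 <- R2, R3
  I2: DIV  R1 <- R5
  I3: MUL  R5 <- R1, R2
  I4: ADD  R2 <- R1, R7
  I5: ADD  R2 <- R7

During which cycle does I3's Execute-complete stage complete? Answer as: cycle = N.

cycle = 17

t=1  I1→INT
t=2  I1 RO | I2→DIV
t=3  I1 EX | I2 RO | I3→MUL
t=4  I1 WR R0 | I4→ADD
t=11  I2 EX
t=12  I2 WR R1
t=13  I3 RO | I4 RO
t=15  I4 EX
t=16  I4 WR R2
t=17  I3 EX | I5→ADD
t=18  I3 WR R5 | I5 RO
t=20  I5 EX
t=21  I5 WR R2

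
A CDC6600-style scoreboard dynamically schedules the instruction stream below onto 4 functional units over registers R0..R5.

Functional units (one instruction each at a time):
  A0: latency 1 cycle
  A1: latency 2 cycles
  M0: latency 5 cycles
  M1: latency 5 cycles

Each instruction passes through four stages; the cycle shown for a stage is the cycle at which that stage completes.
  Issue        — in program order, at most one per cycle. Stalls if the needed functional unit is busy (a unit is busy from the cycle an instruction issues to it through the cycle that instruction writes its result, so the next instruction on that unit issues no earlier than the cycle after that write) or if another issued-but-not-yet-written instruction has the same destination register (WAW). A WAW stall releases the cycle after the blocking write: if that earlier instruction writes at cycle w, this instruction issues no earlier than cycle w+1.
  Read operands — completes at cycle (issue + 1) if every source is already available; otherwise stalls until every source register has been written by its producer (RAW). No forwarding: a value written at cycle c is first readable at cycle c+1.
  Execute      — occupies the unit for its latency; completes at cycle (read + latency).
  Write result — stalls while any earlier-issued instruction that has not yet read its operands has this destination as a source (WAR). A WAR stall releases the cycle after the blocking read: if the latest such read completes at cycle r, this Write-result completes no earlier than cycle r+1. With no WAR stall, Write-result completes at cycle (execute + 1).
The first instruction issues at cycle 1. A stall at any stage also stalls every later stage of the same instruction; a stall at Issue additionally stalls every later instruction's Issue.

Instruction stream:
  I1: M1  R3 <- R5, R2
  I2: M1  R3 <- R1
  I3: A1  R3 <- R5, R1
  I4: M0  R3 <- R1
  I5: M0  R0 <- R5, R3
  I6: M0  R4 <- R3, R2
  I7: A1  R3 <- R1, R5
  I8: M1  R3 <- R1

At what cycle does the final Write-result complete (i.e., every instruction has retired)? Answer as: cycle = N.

cycle = 51

[1] I1 dispatched to M1
[2] I1 operands ready
[7] I1 complete
[8] R3←I1
[9] I2 dispatched to M1
[10] I2 operands ready
[15] I2 complete
[16] R3←I2
[17] I3 dispatched to A1
[18] I3 operands ready
[20] I3 complete
[21] R3←I3
[22] I4 dispatched to M0
[23] I4 operands ready
[28] I4 complete
[29] R3←I4
[30] I5 dispatched to M0
[31] I5 operands ready
[36] I5 complete
[37] R0←I5
[38] I6 dispatched to M0
[39] I6 operands ready · I7 dispatched to A1
[40] I7 operands ready
[42] I7 complete
[43] R3←I7
[44] I6 complete · I8 dispatched to M1
[45] R4←I6 · I8 operands ready
[50] I8 complete
[51] R3←I8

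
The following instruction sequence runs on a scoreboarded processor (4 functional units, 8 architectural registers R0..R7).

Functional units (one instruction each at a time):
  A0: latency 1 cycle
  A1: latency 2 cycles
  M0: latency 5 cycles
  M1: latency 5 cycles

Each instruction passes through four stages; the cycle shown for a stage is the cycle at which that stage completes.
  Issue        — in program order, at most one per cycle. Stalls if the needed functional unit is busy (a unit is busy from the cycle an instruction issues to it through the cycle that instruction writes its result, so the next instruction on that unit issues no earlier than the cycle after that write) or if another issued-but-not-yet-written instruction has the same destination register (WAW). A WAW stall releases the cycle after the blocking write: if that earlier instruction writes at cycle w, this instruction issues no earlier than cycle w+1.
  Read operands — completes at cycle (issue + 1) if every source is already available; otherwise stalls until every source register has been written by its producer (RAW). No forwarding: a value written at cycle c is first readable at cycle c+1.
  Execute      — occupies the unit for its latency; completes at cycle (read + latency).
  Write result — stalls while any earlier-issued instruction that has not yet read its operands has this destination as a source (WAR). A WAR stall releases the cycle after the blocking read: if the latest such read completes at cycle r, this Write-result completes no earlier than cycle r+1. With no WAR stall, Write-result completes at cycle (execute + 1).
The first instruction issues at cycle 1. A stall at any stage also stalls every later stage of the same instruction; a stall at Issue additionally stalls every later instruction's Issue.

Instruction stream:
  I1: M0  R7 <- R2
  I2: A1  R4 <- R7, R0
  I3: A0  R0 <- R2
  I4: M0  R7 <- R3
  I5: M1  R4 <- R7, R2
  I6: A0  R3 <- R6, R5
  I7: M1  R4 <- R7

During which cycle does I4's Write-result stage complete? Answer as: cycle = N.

cycle 1: I1 dispatched to M0
cycle 2: I1 operands ready; I2 dispatched to A1
cycle 3: I3 dispatched to A0
cycle 4: I3 operands ready
cycle 5: I3 complete
cycle 7: I1 complete
cycle 8: R7←I1
cycle 9: I2 operands ready; I4 dispatched to M0
cycle 10: R0←I3; I4 operands ready
cycle 11: I2 complete
cycle 12: R4←I2
cycle 13: I5 dispatched to M1
cycle 14: I6 dispatched to A0
cycle 15: I4 complete; I6 operands ready
cycle 16: R7←I4; I6 complete
cycle 17: I5 operands ready; R3←I6
cycle 22: I5 complete
cycle 23: R4←I5
cycle 24: I7 dispatched to M1
cycle 25: I7 operands ready
cycle 30: I7 complete
cycle 31: R4←I7

cycle = 16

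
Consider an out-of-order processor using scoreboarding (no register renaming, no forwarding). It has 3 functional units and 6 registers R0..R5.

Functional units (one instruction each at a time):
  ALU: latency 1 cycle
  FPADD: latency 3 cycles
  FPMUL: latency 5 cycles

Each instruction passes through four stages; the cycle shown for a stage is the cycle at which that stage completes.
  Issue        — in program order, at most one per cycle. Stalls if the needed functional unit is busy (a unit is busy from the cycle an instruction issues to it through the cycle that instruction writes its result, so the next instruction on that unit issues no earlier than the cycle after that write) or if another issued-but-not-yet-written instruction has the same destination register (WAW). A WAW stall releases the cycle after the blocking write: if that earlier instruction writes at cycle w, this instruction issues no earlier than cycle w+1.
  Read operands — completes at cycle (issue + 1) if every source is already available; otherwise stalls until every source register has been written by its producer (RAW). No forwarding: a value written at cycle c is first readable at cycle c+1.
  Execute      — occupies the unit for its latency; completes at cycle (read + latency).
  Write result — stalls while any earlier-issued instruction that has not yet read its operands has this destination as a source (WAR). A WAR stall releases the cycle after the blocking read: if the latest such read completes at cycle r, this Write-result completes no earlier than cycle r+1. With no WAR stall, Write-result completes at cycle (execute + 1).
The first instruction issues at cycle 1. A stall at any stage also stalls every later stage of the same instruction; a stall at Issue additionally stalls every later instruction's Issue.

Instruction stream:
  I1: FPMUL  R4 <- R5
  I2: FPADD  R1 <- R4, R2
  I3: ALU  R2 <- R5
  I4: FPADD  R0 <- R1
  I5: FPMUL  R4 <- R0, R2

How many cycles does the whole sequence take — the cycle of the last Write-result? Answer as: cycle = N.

cycle = 26

1) issue 1, read 2, done 7, write 8
2) issue 2, read 9, done 12, write 13  <RAW R4: wait I1 write@8>
3) issue 3, read 4, done 5, write 10  <WAR R2: wait I2 read@9>
4) issue 14, read 15, done 18, write 19  <struct: FPADD busy until I2 writes@13>
5) issue 15, read 20, done 25, write 26  <RAW R0: wait I4 write@19>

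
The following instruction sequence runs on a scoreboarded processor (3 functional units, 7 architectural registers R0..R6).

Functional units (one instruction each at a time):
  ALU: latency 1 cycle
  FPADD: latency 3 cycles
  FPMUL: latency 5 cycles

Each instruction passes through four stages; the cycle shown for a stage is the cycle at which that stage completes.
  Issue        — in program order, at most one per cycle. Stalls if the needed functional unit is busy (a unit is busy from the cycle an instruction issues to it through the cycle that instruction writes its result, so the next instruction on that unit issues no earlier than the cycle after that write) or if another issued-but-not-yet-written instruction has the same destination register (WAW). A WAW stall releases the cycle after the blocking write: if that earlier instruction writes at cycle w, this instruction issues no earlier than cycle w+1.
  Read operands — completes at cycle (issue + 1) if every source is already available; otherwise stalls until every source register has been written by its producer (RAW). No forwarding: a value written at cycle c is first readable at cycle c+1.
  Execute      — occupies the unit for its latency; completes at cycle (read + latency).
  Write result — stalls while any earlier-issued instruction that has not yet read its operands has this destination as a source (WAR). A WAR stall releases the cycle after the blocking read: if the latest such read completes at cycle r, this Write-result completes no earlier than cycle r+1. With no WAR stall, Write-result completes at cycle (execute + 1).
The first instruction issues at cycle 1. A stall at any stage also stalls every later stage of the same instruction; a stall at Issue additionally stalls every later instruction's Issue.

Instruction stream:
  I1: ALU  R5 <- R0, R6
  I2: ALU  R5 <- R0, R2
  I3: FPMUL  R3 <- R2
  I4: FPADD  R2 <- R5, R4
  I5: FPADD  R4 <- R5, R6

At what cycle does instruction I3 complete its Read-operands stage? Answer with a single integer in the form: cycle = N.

cycle = 7

[I1] 1/2/3/4
[I2] 5/6/7/8  (struct: ALU busy until I1 writes@4)
[I3] 6/7/12/13
[I4] 7/9/12/13  (RAW R5: wait I2 write@8)
[I5] 14/15/18/19  (struct: FPADD busy until I4 writes@13)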